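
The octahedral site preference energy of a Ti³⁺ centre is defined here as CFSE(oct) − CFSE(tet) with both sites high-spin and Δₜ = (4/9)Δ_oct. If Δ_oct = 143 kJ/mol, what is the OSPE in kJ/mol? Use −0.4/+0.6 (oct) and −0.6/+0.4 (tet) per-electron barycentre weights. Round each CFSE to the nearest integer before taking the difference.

-19

Ti sits in group 4; removing 3 electrons leaves Ti³⁺ with 4 − 3 = 1 d electrons.
In an octahedral site d¹ (HS) is t2g^1 e_g^0, giving CFSE(oct) = -0.4Δ_oct = -57 kJ/mol.
In a tetrahedral site the filling is e^1 t2^0: CFSE(tet) = -0.6Δₜ = -0.6 × (4/9)(143) = -38 kJ/mol.
OSPE = -57 − (-38) = -19 kJ/mol.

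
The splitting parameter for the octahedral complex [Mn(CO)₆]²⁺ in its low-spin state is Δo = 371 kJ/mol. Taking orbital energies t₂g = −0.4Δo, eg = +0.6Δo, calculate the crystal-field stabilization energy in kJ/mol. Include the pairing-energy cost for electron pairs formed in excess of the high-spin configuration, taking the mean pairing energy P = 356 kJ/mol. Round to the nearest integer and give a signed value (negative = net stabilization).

CO is neutral, so the +2 overall charge sits on Mn: oxidation state +2.
Mn is in group 7, so Mn²⁺ is d⁵ (7 − 2 = 5).
Electron filling gives t₂g⁵ eg⁰.
The orbital stabilization is -2.0Δo = -2.0 × 371 = -742 kJ/mol.
Relative to high-spin t₂g³ eg² (0 paired), the low-spin configuration has 2 additional pairs, contributing +2 × 356 = +712 kJ/mol.
Combining: -742 + 712 = -30 kJ/mol.

-30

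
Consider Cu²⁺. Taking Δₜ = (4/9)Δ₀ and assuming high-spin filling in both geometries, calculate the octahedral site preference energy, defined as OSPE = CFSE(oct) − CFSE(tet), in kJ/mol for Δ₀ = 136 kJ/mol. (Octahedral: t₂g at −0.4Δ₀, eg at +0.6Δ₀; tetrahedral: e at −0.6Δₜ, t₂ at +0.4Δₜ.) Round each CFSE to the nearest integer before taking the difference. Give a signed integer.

Group 11 minus oxidation state +2 gives a d⁹ configuration for Cu²⁺.
Octahedral high-spin t₂g⁶ eg³: CFSE = -0.6 × 136 = -82 kJ/mol.
In a tetrahedral site the filling is e⁴ t₂⁵: CFSE(tet) = -0.4Δₜ = -0.4 × (4/9)(136) = -24 kJ/mol.
OSPE = -82 − (-24) = -58 kJ/mol.

-58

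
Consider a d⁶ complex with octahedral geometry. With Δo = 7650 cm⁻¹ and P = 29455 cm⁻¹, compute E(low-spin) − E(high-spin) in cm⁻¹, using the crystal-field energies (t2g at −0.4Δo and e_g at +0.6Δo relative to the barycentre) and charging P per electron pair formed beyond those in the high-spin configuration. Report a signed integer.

In the high-spin limit (t2g^4 e_g^2) the orbital term is -0.4Δo = -3060 cm⁻¹, with no excess pairing.
For low-spin the configuration is t2g^6 e_g^0: orbital energy -2.4 × 7650 = -18360 cm⁻¹, and 2 additional pairs relative to high-spin add 58910 cm⁻¹, giving 40550 cm⁻¹.
Thus E(LS) − E(HS) = 43610 cm⁻¹.

43610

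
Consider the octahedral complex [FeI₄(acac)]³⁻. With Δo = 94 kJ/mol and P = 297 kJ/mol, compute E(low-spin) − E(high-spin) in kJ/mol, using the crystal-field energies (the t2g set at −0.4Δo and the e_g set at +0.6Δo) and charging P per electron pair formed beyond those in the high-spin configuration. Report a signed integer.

406

Ligand charges: 4×(-1) from I⁻ and 1×(-1) from acac⁻ sum to -5; with overall charge -3, Fe is +2.
Fe sits in group 8; removing 2 electrons leaves Fe²⁺ with 8 − 2 = 6 d electrons.
In the high-spin limit (t2g^4 e_g^2) the orbital term is -0.4Δo = -38 kJ/mol, with no excess pairing.
For low-spin the configuration is t2g^6 e_g^0: orbital energy -2.4 × 94 = -226 kJ/mol, and 2 additional pairs relative to high-spin add 594 kJ/mol, giving 368 kJ/mol.
E(LS) − E(HS) = 368 − (-38) = 406 kJ/mol.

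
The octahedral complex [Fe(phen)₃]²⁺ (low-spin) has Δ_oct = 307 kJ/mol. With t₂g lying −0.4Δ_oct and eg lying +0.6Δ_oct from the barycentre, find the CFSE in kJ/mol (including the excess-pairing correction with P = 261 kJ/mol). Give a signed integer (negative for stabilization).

phen is neutral, so the +2 overall charge sits on Fe: oxidation state +2.
Fe²⁺: group 8, so d-count = 8 − 2 = 6.
The d⁶ electrons fill as t₂g⁶ eg⁰.
CFSE(orbital) = 6×(-0.4Δ_oct) + 0×(0.6Δ_oct) = -2.4Δ_oct; with Δ_oct = 307 kJ/mol that is -737 kJ/mol.
Pairing penalty: 3 pairs vs 1 in the high-spin reference → 2 extra × P = 522 kJ/mol.
Overall CFSE = -737 + 522 = -215 kJ/mol.

-215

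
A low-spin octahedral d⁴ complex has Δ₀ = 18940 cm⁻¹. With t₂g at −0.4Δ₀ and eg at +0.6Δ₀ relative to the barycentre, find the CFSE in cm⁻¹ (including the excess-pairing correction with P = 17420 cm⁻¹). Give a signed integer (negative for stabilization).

-12884

The d⁴ electrons fill as t₂g⁴ eg⁰.
Orbital CFSE = 4(-0.4) + 0(0.6) = -1.6Δ₀ = -1.6 × 18940 = -30304 cm⁻¹.
Relative to high-spin t₂g³ eg¹ (0 paired), the low-spin configuration has 1 additional pair, contributing +1 × 17420 = +17420 cm⁻¹.
Overall CFSE = -30304 + 17420 = -12884 cm⁻¹.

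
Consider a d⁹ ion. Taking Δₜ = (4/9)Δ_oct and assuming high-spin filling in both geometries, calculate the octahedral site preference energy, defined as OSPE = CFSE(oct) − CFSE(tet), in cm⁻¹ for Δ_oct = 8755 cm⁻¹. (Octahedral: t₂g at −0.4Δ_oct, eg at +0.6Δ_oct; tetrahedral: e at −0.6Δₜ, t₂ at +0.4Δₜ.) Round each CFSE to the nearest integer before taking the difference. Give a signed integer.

Octahedral (high-spin): t₂g⁶ eg³, CFSE = 6(−0.4) + 3(+0.6) = -0.6Δ_oct = -0.6 × 8755 = -5253 cm⁻¹.
Tetrahedral: e⁴ t₂⁵, CFSE = 4(−0.6) + 5(+0.4) = -0.4Δₜ = -0.4 × (4/9) × 8755 = -1556 cm⁻¹.
Subtracting, OSPE = -5253 − (-1556) = -3697 cm⁻¹.

-3697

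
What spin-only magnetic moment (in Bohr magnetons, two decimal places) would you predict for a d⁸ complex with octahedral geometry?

For octahedral d⁸ the high- and low-spin configurations coincide.
Configuration: t2g^6 e_g^2 → 2 unpaired electrons.
μ(spin-only) = √[2(2+2)] = √8 ≈ 2.83 Bohr magnetons.

2.83 Bohr magnetons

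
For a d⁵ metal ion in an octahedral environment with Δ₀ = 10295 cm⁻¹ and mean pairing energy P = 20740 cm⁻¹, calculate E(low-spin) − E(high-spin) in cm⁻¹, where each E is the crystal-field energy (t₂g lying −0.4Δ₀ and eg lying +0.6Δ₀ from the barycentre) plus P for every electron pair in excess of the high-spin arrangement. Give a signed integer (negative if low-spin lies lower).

20890

High-spin d⁵ fills as t₂g³ eg² with CFSE 3(−0.4) + 2(+0.6) = 0.0Δ₀ = 0 cm⁻¹.
Low-spin t₂g⁵ eg⁰ gives -2.0Δ₀ = -20590 cm⁻¹, but forming 2 extra pairs costs 2P = 41480 cm⁻¹, so E(LS) = -20590 + 41480 = 20890 cm⁻¹.
E(LS) − E(HS) = 20890 − (0) = 20890 cm⁻¹.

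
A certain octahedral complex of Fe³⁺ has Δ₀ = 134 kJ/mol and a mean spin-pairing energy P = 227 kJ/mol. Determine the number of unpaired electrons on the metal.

Fe is in group 8, so Fe³⁺ is d⁵ (8 − 3 = 5).
Here Δ₀ < P (134 < 227), so the high-spin state is favoured.
Configuration: t2g^3 e_g^2.
Unpaired electrons: 5.

5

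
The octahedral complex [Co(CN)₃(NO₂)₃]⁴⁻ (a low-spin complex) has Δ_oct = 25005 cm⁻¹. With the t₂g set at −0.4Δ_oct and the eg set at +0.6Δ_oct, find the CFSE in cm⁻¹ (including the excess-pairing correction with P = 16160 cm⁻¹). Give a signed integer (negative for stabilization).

Ligand charges: 3×(-1) from CN⁻ and 3×(-1) from NO₂⁻ sum to -6; with overall charge -4, Co is +2.
Co²⁺: group 9, so d-count = 9 − 2 = 7.
Electron filling gives t₂g⁶ eg¹.
The orbital stabilization is -1.8Δ_oct = -1.8 × 25005 = -45009 cm⁻¹.
Pairing penalty: 3 pairs vs 2 in the high-spin reference → 1 extra × P = 16160 cm⁻¹.
Net CFSE = -45009 + 16160 = -28849 cm⁻¹.

-28849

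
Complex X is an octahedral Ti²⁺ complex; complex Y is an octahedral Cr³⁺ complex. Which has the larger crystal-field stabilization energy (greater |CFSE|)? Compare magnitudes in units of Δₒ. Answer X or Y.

X: Group 4 minus oxidation state +2 gives a d² configuration for Ti²⁺; t2g^2 e_g^0, CFSE = -0.8Δₒ.
Y: Group 6 minus oxidation state +3 gives a d³ configuration for Cr³⁺; For octahedral d³ the high- and low-spin configurations coincide; t₂g³ eg⁰, CFSE = -1.2Δₒ.
So Y has the larger |CFSE|.

Y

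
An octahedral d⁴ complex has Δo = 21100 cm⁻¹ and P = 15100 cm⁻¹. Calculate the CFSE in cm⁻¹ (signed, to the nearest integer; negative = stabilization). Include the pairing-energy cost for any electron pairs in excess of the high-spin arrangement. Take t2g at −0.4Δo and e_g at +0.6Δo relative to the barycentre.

Since Δo = 21100 cm⁻¹ > P = 15100 cm⁻¹, the complex adopts the low-spin configuration.
That gives t2g^4 e_g^0.
Orbital CFSE = -1.6Δo = -1.6 × 21100 = -33760 cm⁻¹.
Excess pairs vs high-spin: 1 − 0 = 1; pairing cost = +15100 cm⁻¹.
Net CFSE = -33760 + 15100 = -18660 cm⁻¹.

-18660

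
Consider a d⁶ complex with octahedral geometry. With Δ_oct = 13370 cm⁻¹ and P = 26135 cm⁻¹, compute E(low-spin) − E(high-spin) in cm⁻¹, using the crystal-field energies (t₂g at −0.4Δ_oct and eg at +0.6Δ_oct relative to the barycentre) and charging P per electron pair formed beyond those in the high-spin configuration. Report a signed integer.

High-spin: t₂g⁴ eg², CFSE = -0.4Δ_oct = -5348 cm⁻¹.
Low-spin t₂g⁶ eg⁰ gives -2.4Δ_oct = -32088 cm⁻¹, but forming 2 extra pairs costs 2P = 52270 cm⁻¹, so E(LS) = -32088 + 52270 = 20182 cm⁻¹.
Thus E(LS) − E(HS) = 25530 cm⁻¹.

25530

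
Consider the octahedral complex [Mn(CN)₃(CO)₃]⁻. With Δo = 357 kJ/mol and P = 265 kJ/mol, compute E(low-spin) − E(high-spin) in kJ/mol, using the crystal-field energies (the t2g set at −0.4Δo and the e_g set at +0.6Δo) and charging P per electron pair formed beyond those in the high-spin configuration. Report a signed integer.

-184

Ligand charges: 3×(-1) from CN⁻ and 3×(+0) from CO sum to -3; with overall charge -1, Mn is +2.
Mn is in group 7, so Mn²⁺ is d⁵ (7 − 2 = 5).
In the high-spin limit (t2g^3 e_g^2) the orbital term is 0.0Δo = 0 kJ/mol, with no excess pairing.
Low-spin t2g^5 e_g^0 gives -2.0Δo = -714 kJ/mol, but forming 2 extra pairs costs 2P = 530 kJ/mol, so E(LS) = -714 + 530 = -184 kJ/mol.
Thus E(LS) − E(HS) = -184 kJ/mol.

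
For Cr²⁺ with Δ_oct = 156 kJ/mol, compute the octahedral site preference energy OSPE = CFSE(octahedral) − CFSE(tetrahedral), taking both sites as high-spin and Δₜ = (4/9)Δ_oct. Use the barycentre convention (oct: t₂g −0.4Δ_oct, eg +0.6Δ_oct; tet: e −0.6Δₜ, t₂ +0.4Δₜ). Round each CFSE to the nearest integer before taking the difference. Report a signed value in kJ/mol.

-66

Cr²⁺: group 6, so d-count = 6 − 2 = 4.
Octahedral (high-spin): t₂g³ eg¹, CFSE = 3(−0.4) + 1(+0.6) = -0.6Δ_oct = -0.6 × 156 = -94 kJ/mol.
Tetrahedral: e² t₂², CFSE = 2(−0.6) + 2(+0.4) = -0.4Δₜ = -0.4 × (4/9) × 156 = -28 kJ/mol.
OSPE = CFSE(oct) − CFSE(tet) = -94 − (-28) = -66 kJ/mol.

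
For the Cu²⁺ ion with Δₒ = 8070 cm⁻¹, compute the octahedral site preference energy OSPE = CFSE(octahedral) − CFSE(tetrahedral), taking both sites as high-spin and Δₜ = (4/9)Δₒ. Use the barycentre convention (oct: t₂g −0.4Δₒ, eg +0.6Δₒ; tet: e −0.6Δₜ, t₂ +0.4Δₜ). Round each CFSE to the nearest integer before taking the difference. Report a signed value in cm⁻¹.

-3407

Cu sits in group 11; removing 2 electrons leaves Cu²⁺ with 11 − 2 = 9 d electrons.
Octahedral (high-spin): t₂g⁶ eg³, CFSE = 6(−0.4) + 3(+0.6) = -0.6Δₒ = -0.6 × 8070 = -4842 cm⁻¹.
Tetrahedral e⁴ t₂⁵ gives -0.4Δₜ = -0.4 × (4/9) × 8070 = -1435 cm⁻¹.
OSPE = CFSE(oct) − CFSE(tet) = -4842 − (-1435) = -3407 cm⁻¹.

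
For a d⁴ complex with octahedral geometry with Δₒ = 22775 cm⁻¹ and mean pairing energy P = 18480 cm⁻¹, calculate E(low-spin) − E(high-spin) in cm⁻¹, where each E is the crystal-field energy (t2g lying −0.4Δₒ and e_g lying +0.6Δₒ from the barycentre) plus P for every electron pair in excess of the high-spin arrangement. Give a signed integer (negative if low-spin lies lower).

-4295

High-spin d⁴ fills as t2g^3 e_g^1 with CFSE 3(−0.4) + 1(+0.6) = -0.6Δₒ = -13665 cm⁻¹.
Low-spin t2g^4 e_g^0 gives -1.6Δₒ = -36440 cm⁻¹, but forming 1 extra pair costs 1P = 18480 cm⁻¹, so E(LS) = -36440 + 18480 = -17960 cm⁻¹.
Thus E(LS) − E(HS) = -4295 cm⁻¹.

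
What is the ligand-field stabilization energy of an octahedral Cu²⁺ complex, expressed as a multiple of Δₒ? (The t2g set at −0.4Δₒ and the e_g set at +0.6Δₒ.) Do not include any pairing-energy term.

-0.6 Δₒ

Cu²⁺: group 11, so d-count = 11 − 2 = 9.
Configuration: t2g^6 e_g^3.
CFSE = 6(-0.4Δₒ) + 3(0.6Δₒ) = -2.4Δₒ + 1.8Δₒ = -0.6Δₒ.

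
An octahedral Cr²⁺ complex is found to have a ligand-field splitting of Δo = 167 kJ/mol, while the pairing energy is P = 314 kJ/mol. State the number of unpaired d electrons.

Group 6 minus oxidation state +2 gives a d⁴ configuration for Cr²⁺.
Δo < P, so pairing is avoided: the ground state is high-spin.
Configuration: t₂g³ eg¹.
Unpaired electrons: 4.

4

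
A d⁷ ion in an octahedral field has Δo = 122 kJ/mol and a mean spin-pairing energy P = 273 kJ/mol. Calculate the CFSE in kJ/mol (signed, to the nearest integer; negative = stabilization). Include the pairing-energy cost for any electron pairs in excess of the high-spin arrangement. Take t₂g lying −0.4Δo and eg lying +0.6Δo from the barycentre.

Since Δo = 122 kJ/mol < P = 273 kJ/mol, the complex adopts the high-spin configuration.
Filling d⁷ accordingly: t₂g⁵ eg².
Orbital CFSE = -0.8Δo = -0.8 × 122 = -98 kJ/mol.
High-spin has no excess pairs, so no pairing correction applies.

-98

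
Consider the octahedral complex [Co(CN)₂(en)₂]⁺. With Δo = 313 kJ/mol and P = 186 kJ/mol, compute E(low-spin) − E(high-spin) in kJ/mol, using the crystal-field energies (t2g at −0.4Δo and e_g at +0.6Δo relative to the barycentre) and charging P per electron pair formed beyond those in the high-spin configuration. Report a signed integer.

Ligand charges: 2×(-1) from CN⁻ and 2×(+0) from en sum to -2; with overall charge +1, Co is +3.
Co³⁺: group 9, so d-count = 9 − 3 = 6.
In the high-spin limit (t2g^4 e_g^2) the orbital term is -0.4Δo = -125 kJ/mol, with no excess pairing.
For low-spin the configuration is t2g^6 e_g^0: orbital energy -2.4 × 313 = -751 kJ/mol, and 2 additional pairs relative to high-spin add 372 kJ/mol, giving -379 kJ/mol.
The difference is -379 − (-125) = -254 kJ/mol, so low-spin lies lower.

-254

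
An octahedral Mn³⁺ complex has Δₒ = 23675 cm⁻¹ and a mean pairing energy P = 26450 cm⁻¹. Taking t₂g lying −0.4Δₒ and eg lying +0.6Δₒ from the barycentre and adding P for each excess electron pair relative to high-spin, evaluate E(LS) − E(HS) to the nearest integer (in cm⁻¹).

Mn sits in group 7; removing 3 electrons leaves Mn³⁺ with 7 − 3 = 4 d electrons.
High-spin d⁴ fills as t₂g³ eg¹ with CFSE 3(−0.4) + 1(+0.6) = -0.6Δₒ = -14205 cm⁻¹.
For low-spin the configuration is t₂g⁴ eg⁰: orbital energy -1.6 × 23675 = -37880 cm⁻¹, and 1 additional pair relative to high-spin adds 26450 cm⁻¹, giving -11430 cm⁻¹.
E(LS) − E(HS) = -11430 − (-14205) = 2775 cm⁻¹.

2775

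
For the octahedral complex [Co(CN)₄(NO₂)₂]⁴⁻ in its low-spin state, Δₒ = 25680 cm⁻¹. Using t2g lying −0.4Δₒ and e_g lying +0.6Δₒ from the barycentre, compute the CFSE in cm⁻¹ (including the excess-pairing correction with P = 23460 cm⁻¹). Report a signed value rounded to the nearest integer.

-22764

Ligand charges: 4×(-1) from CN⁻ and 2×(-1) from NO₂⁻ sum to -6; with overall charge -4, Co is +2.
Co²⁺: group 9, so d-count = 9 − 2 = 7.
The d⁷ electrons fill as t2g^6 e_g^1.
CFSE(orbital) = 6×(-0.4Δₒ) + 1×(0.6Δₒ) = -1.8Δₒ; with Δₒ = 25680 cm⁻¹ that is -46224 cm⁻¹.
Pairing penalty: 3 pairs vs 2 in the high-spin reference → 1 extra × P = 23460 cm⁻¹.
Overall CFSE = -46224 + 23460 = -22764 cm⁻¹.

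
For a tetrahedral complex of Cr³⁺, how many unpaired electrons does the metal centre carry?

3

Cr sits in group 6; removing 3 electrons leaves Cr³⁺ with 6 − 3 = 3 d electrons.
With tetrahedral geometry the complex is necessarily high-spin.
Configuration: e² t₂¹, giving 3 unpaired electrons.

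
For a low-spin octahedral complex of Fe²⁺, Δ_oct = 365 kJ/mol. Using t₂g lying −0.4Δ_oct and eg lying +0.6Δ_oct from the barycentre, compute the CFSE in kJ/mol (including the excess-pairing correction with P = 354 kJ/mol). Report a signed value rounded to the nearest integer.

-168

Fe sits in group 8; removing 2 electrons leaves Fe²⁺ with 8 − 2 = 6 d electrons.
Configuration: t₂g⁶ eg⁰.
The orbital stabilization is -2.4Δ_oct = -2.4 × 365 = -876 kJ/mol.
Pairing penalty: 3 pairs vs 1 in the high-spin reference → 2 extra × P = 708 kJ/mol.
Overall CFSE = -876 + 708 = -168 kJ/mol.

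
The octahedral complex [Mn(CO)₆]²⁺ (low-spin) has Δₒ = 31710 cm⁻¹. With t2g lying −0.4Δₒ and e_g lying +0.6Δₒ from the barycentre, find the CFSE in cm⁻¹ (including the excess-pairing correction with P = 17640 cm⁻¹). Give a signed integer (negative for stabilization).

CO is neutral, so the +2 overall charge sits on Mn: oxidation state +2.
Mn sits in group 7; removing 2 electrons leaves Mn²⁺ with 7 − 2 = 5 d electrons.
Electron filling gives t2g^5 e_g^0.
CFSE(orbital) = 5×(-0.4Δₒ) + 0×(0.6Δₒ) = -2.0Δₒ; with Δₒ = 31710 cm⁻¹ that is -63420 cm⁻¹.
High-spin d⁵ would be t2g^3 e_g^2 with 0 pairs; low-spin has 2, so 2 excess pairs cost +2P = +35280 cm⁻¹.
Overall CFSE = -63420 + 35280 = -28140 cm⁻¹.

-28140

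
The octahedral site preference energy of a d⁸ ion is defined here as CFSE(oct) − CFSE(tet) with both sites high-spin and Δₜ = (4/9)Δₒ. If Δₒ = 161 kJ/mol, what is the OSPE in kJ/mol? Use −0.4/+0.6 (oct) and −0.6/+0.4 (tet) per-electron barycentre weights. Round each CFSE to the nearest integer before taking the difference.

Octahedral high-spin t2g^6 e_g^2: CFSE = -1.2 × 161 = -193 kJ/mol.
Tetrahedral: e^4 t2^4, CFSE = 4(−0.6) + 4(+0.4) = -0.8Δₜ = -0.8 × (4/9) × 161 = -57 kJ/mol.
Subtracting, OSPE = -193 − (-57) = -136 kJ/mol.

-136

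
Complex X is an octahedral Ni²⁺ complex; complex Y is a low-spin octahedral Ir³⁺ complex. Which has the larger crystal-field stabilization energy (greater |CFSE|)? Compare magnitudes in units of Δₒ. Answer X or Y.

Y

X: Group 10 minus oxidation state +2 gives a d⁸ configuration for Ni²⁺; t2g^6 e_g^2, CFSE = -1.2Δₒ.
Y: Group 9 minus oxidation state +3 gives a d⁶ configuration for Ir³⁺; t₂g⁶ eg⁰, CFSE = -2.4Δₒ.
So Y has the larger |CFSE|.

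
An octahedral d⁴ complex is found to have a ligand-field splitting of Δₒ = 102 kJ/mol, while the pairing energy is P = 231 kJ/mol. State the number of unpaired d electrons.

Δₒ < P, so pairing is avoided: the ground state is high-spin.
Configuration: t2g^3 e_g^1.
Unpaired electrons: 4.

4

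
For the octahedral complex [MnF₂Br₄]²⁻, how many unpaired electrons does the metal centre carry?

Ligand charges: 2×(-1) from F⁻ and 4×(-1) from Br⁻ sum to -6; with overall charge -2, Mn is +4.
Mn is in group 7, so Mn⁴⁺ is d³ (7 − 4 = 3).
Configuration: t₂g³ eg⁰, giving 3 unpaired electrons.

3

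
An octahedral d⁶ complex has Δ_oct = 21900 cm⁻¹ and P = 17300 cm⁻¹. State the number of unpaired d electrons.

Here Δ_oct > P (21900 > 17300), so the low-spin state is favoured.
Configuration: t₂g⁶ eg⁰.
Unpaired electrons: 0.

0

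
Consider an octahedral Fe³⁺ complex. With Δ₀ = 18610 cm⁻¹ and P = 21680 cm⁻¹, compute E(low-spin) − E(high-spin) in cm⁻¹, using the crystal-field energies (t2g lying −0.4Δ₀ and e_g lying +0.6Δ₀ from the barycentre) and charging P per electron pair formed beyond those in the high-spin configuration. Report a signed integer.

Fe sits in group 8; removing 3 electrons leaves Fe³⁺ with 8 − 3 = 5 d electrons.
High-spin: t2g^3 e_g^2, CFSE = 0.0Δ₀ = 0 cm⁻¹.
Low-spin t2g^5 e_g^0 gives -2.0Δ₀ = -37220 cm⁻¹, but forming 2 extra pairs costs 2P = 43360 cm⁻¹, so E(LS) = -37220 + 43360 = 6140 cm⁻¹.
Thus E(LS) − E(HS) = 6140 cm⁻¹.

6140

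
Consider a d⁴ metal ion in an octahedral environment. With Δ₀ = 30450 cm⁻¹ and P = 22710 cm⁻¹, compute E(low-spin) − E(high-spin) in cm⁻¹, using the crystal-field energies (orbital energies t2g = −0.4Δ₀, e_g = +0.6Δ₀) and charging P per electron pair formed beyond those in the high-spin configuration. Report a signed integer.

-7740

In the high-spin limit (t2g^3 e_g^1) the orbital term is -0.6Δ₀ = -18270 cm⁻¹, with no excess pairing.
For low-spin the configuration is t2g^4 e_g^0: orbital energy -1.6 × 30450 = -48720 cm⁻¹, and 1 additional pair relative to high-spin adds 22710 cm⁻¹, giving -26010 cm⁻¹.
E(LS) − E(HS) = -26010 − (-18270) = -7740 cm⁻¹.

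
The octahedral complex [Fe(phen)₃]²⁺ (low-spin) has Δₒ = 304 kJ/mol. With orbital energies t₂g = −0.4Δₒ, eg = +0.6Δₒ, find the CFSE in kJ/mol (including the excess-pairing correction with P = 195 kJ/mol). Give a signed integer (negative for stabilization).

-340

phen is neutral, so the +2 overall charge sits on Fe: oxidation state +2.
Fe sits in group 8; removing 2 electrons leaves Fe²⁺ with 8 − 2 = 6 d electrons.
The d⁶ electrons fill as t₂g⁶ eg⁰.
Orbital CFSE = 6(-0.4) + 0(0.6) = -2.4Δₒ = -2.4 × 304 = -730 kJ/mol.
Relative to high-spin t₂g⁴ eg² (1 paired), the low-spin configuration has 2 additional pairs, contributing +2 × 195 = +390 kJ/mol.
Overall CFSE = -730 + 390 = -340 kJ/mol.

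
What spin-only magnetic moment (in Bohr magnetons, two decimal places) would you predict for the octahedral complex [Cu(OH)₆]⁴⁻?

1.73 Bohr magnetons

Each OH⁻ contributes -1; 6 × (-1) = -6. With overall charge -4, Cu is in the +2 oxidation state.
Cu²⁺: group 11, so d-count = 11 − 2 = 9.
Configuration: t₂g⁶ eg³ → 1 unpaired electron.
μ(spin-only) = √[1(1+2)] = √3 ≈ 1.73 Bohr magnetons.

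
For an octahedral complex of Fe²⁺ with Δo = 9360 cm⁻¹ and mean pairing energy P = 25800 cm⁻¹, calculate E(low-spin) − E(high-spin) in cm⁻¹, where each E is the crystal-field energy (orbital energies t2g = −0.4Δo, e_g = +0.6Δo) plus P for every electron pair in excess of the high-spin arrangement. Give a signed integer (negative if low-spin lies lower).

32880

Group 8 minus oxidation state +2 gives a d⁶ configuration for Fe²⁺.
In the high-spin limit (t2g^4 e_g^2) the orbital term is -0.4Δo = -3744 cm⁻¹, with no excess pairing.
Low-spin: t2g^6 e_g^0, orbital CFSE = -2.4Δo = -22464 cm⁻¹; plus 2 excess pairs × P = +51600 cm⁻¹; total 29136 cm⁻¹.
The difference is 29136 − (-3744) = 32880 cm⁻¹, so high-spin lies lower.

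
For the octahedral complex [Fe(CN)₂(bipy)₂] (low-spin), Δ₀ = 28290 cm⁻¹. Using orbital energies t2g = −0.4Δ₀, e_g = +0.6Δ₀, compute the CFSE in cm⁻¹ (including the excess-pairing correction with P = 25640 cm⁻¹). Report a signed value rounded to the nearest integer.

-16616

Ligand charges: 2×(-1) from CN⁻ and 2×(+0) from bipy sum to -2; with overall charge +0, Fe is +2.
Group 8 minus oxidation state +2 gives a d⁶ configuration for Fe²⁺.
Electron filling gives t2g^6 e_g^0.
Orbital CFSE = 6(-0.4) + 0(0.6) = -2.4Δ₀ = -2.4 × 28290 = -67896 cm⁻¹.
High-spin d⁶ would be t2g^4 e_g^2 with 1 pair; low-spin has 3, so 2 excess pairs cost +2P = +51280 cm⁻¹.
Net CFSE = -67896 + 51280 = -16616 cm⁻¹.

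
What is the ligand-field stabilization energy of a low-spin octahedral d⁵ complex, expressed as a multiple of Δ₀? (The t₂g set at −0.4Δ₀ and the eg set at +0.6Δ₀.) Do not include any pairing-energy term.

-2.0 Δ₀

Configuration: t₂g⁵ eg⁰.
CFSE = 5(-0.4Δ₀) + 0(0.6Δ₀) = -2.0Δ₀ + 0.0Δ₀ = -2.0Δ₀.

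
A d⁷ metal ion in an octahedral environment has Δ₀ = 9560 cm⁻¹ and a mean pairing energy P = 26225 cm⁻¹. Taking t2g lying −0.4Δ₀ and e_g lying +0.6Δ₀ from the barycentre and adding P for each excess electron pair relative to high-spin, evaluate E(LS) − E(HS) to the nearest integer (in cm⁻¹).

High-spin d⁷ fills as t2g^5 e_g^2 with CFSE 5(−0.4) + 2(+0.6) = -0.8Δ₀ = -7648 cm⁻¹.
Low-spin t2g^6 e_g^1 gives -1.8Δ₀ = -17208 cm⁻¹, but forming 1 extra pair costs 1P = 26225 cm⁻¹, so E(LS) = -17208 + 26225 = 9017 cm⁻¹.
E(LS) − E(HS) = 9017 − (-7648) = 16665 cm⁻¹.

16665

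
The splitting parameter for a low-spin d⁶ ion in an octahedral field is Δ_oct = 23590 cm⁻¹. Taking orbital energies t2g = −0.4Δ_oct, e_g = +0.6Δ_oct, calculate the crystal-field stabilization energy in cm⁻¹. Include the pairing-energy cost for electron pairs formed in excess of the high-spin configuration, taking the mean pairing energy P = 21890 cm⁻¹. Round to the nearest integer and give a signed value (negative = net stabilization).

Electron filling gives t2g^6 e_g^0.
CFSE(orbital) = 6×(-0.4Δ_oct) + 0×(0.6Δ_oct) = -2.4Δ_oct; with Δ_oct = 23590 cm⁻¹ that is -56616 cm⁻¹.
Pairing penalty: 3 pairs vs 1 in the high-spin reference → 2 extra × P = 43780 cm⁻¹.
Combining: -56616 + 43780 = -12836 cm⁻¹.

-12836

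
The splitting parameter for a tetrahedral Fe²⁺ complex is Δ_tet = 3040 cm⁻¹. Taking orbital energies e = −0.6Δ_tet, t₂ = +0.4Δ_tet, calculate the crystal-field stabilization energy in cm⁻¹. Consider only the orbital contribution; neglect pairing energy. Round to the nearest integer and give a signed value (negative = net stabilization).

-1824

Fe²⁺: group 8, so d-count = 8 − 2 = 6.
With tetrahedral geometry the complex is necessarily high-spin.
Electron filling gives e³ t₂³.
The orbital stabilization is -0.6Δ_tet = -0.6 × 3040 = -1824 cm⁻¹.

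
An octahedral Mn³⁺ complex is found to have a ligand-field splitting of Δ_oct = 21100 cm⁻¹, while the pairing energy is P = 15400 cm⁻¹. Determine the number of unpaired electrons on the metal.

2

Group 7 minus oxidation state +3 gives a d⁴ configuration for Mn³⁺.
Δ_oct > P, so pairing is preferred: the ground state is low-spin.
Filling d⁴ accordingly: t₂g⁴ eg⁰.
Unpaired electrons: 2.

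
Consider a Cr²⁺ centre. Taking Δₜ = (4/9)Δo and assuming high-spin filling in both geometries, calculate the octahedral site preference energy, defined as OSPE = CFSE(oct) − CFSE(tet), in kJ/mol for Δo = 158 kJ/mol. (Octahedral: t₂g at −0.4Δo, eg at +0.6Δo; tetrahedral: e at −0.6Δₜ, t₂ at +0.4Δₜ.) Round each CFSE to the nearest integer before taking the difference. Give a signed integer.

-67

Group 6 minus oxidation state +2 gives a d⁴ configuration for Cr²⁺.
In an octahedral site d⁴ (HS) is t₂g³ eg¹, giving CFSE(oct) = -0.6Δo = -95 kJ/mol.
Tetrahedral e² t₂² gives -0.4Δₜ = -0.4 × (4/9) × 158 = -28 kJ/mol.
OSPE = CFSE(oct) − CFSE(tet) = -95 − (-28) = -67 kJ/mol.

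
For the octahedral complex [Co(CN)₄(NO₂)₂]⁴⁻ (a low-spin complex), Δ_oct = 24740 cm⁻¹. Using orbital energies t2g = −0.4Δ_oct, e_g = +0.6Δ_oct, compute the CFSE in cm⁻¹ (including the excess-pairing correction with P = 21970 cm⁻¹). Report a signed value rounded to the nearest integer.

Ligand charges: 4×(-1) from CN⁻ and 2×(-1) from NO₂⁻ sum to -6; with overall charge -4, Co is +2.
Co sits in group 9; removing 2 electrons leaves Co²⁺ with 9 − 2 = 7 d electrons.
Electron filling gives t2g^6 e_g^1.
The orbital stabilization is -1.8Δ_oct = -1.8 × 24740 = -44532 cm⁻¹.
Pairing penalty: 3 pairs vs 2 in the high-spin reference → 1 extra × P = 21970 cm⁻¹.
Overall CFSE = -44532 + 21970 = -22562 cm⁻¹.

-22562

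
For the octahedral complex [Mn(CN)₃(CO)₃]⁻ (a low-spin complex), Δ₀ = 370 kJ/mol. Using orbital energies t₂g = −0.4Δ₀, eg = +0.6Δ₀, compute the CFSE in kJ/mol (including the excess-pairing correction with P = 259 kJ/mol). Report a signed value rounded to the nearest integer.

Ligand charges: 3×(-1) from CN⁻ and 3×(+0) from CO sum to -3; with overall charge -1, Mn is +2.
Mn sits in group 7; removing 2 electrons leaves Mn²⁺ with 7 − 2 = 5 d electrons.
The d⁵ electrons fill as t₂g⁵ eg⁰.
The orbital stabilization is -2.0Δ₀ = -2.0 × 370 = -740 kJ/mol.
Pairing penalty: 2 pairs vs 0 in the high-spin reference → 2 extra × P = 518 kJ/mol.
Net CFSE = -740 + 518 = -222 kJ/mol.

-222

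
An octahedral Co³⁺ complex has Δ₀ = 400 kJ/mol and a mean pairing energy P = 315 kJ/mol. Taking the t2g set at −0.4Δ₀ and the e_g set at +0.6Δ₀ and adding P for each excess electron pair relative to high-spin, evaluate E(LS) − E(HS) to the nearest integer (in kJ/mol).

-170

Group 9 minus oxidation state +3 gives a d⁶ configuration for Co³⁺.
High-spin d⁶ fills as t2g^4 e_g^2 with CFSE 4(−0.4) + 2(+0.6) = -0.4Δ₀ = -160 kJ/mol.
Low-spin: t2g^6 e_g^0, orbital CFSE = -2.4Δ₀ = -960 kJ/mol; plus 2 excess pairs × P = +630 kJ/mol; total -330 kJ/mol.
Thus E(LS) − E(HS) = -170 kJ/mol.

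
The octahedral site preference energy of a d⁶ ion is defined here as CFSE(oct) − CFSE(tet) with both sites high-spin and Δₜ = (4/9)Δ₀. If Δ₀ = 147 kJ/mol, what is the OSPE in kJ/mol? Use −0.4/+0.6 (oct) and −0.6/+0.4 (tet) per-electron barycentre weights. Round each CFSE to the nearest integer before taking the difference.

-20

Octahedral (high-spin): t₂g⁴ eg², CFSE = 4(−0.4) + 2(+0.6) = -0.4Δ₀ = -0.4 × 147 = -59 kJ/mol.
Tetrahedral: e³ t₂³, CFSE = 3(−0.6) + 3(+0.4) = -0.6Δₜ = -0.6 × (4/9) × 147 = -39 kJ/mol.
Subtracting, OSPE = -59 − (-39) = -20 kJ/mol.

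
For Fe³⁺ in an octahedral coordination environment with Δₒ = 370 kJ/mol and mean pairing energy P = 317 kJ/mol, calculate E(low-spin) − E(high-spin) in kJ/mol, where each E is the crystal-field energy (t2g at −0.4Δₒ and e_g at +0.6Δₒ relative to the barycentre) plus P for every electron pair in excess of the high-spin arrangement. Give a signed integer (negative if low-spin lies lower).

-106

Fe sits in group 8; removing 3 electrons leaves Fe³⁺ with 8 − 3 = 5 d electrons.
In the high-spin limit (t2g^3 e_g^2) the orbital term is 0.0Δₒ = 0 kJ/mol, with no excess pairing.
Low-spin t2g^5 e_g^0 gives -2.0Δₒ = -740 kJ/mol, but forming 2 extra pairs costs 2P = 634 kJ/mol, so E(LS) = -740 + 634 = -106 kJ/mol.
The difference is -106 − (0) = -106 kJ/mol, so low-spin lies lower.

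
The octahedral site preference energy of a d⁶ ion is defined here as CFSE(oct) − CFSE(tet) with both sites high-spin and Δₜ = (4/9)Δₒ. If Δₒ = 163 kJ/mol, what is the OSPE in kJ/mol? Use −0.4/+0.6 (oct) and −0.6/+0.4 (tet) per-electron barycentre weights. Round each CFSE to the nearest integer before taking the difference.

-22

Octahedral (high-spin): t₂g⁴ eg², CFSE = 4(−0.4) + 2(+0.6) = -0.4Δₒ = -0.4 × 163 = -65 kJ/mol.
Tetrahedral e³ t₂³ gives -0.6Δₜ = -0.6 × (4/9) × 163 = -43 kJ/mol.
Subtracting, OSPE = -65 − (-43) = -22 kJ/mol.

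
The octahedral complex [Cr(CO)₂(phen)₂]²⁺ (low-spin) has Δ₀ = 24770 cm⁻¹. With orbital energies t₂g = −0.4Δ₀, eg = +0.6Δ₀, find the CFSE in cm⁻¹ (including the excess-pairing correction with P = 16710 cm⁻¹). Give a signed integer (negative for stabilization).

-22922

Ligand charges: 2×(+0) from CO and 2×(+0) from phen sum to +0; with overall charge +2, Cr is +2.
Group 6 minus oxidation state +2 gives a d⁴ configuration for Cr²⁺.
Configuration: t₂g⁴ eg⁰.
CFSE(orbital) = 4×(-0.4Δ₀) + 0×(0.6Δ₀) = -1.6Δ₀; with Δ₀ = 24770 cm⁻¹ that is -39632 cm⁻¹.
Pairing penalty: 1 pair vs 0 in the high-spin reference → 1 extra × P = 16710 cm⁻¹.
Net CFSE = -39632 + 16710 = -22922 cm⁻¹.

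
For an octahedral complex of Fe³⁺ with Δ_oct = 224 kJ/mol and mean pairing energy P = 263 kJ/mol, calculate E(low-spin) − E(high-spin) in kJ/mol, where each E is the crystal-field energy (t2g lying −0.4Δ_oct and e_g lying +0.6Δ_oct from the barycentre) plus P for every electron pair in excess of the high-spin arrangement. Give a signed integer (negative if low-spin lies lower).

78

Group 8 minus oxidation state +3 gives a d⁵ configuration for Fe³⁺.
High-spin d⁵ fills as t2g^3 e_g^2 with CFSE 3(−0.4) + 2(+0.6) = 0.0Δ_oct = 0 kJ/mol.
For low-spin the configuration is t2g^5 e_g^0: orbital energy -2.0 × 224 = -448 kJ/mol, and 2 additional pairs relative to high-spin add 526 kJ/mol, giving 78 kJ/mol.
E(LS) − E(HS) = 78 − (0) = 78 kJ/mol.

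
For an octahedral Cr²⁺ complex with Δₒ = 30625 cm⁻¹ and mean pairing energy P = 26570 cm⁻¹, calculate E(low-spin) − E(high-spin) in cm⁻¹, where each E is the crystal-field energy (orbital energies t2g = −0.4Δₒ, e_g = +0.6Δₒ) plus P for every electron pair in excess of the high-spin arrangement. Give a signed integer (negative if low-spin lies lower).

Cr is in group 6, so Cr²⁺ is d⁴ (6 − 2 = 4).
High-spin: t2g^3 e_g^1, CFSE = -0.6Δₒ = -18375 cm⁻¹.
Low-spin: t2g^4 e_g^0, orbital CFSE = -1.6Δₒ = -49000 cm⁻¹; plus 1 excess pair × P = +26570 cm⁻¹; total -22430 cm⁻¹.
Thus E(LS) − E(HS) = -4055 cm⁻¹.

-4055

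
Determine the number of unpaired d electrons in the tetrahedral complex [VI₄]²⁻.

Each I⁻ contributes -1; 4 × (-1) = -4. With overall charge -2, V is in the +2 oxidation state.
V²⁺: group 5, so d-count = 5 − 2 = 3.
Tetrahedral splitting is small, so the complex is high-spin.
Configuration: e^2 t2^1, giving 3 unpaired electrons.

3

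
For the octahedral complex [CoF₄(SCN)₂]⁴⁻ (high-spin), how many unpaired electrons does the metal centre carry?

Ligand charges: 4×(-1) from F⁻ and 2×(-1) from SCN⁻ sum to -6; with overall charge -4, Co is +2.
Co²⁺: group 9, so d-count = 9 − 2 = 7.
Configuration: t₂g⁵ eg², giving 3 unpaired electrons.

3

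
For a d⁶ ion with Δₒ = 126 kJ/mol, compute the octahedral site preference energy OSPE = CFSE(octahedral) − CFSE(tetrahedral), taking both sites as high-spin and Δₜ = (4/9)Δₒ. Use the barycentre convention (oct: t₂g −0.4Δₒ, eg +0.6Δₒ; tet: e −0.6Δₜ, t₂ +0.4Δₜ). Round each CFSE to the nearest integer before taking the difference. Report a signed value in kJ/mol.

-16

Octahedral (high-spin): t₂g⁴ eg², CFSE = 4(−0.4) + 2(+0.6) = -0.4Δₒ = -0.4 × 126 = -50 kJ/mol.
Tetrahedral: e³ t₂³, CFSE = 3(−0.6) + 3(+0.4) = -0.6Δₜ = -0.6 × (4/9) × 126 = -34 kJ/mol.
Subtracting, OSPE = -50 − (-34) = -16 kJ/mol.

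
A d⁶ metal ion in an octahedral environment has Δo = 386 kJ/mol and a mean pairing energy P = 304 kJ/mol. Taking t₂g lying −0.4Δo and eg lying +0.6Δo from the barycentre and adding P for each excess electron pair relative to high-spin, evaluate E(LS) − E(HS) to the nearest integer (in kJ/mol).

-164

High-spin d⁶ fills as t₂g⁴ eg² with CFSE 4(−0.4) + 2(+0.6) = -0.4Δo = -154 kJ/mol.
Low-spin: t₂g⁶ eg⁰, orbital CFSE = -2.4Δo = -926 kJ/mol; plus 2 excess pairs × P = +608 kJ/mol; total -318 kJ/mol.
The difference is -318 − (-154) = -164 kJ/mol, so low-spin lies lower.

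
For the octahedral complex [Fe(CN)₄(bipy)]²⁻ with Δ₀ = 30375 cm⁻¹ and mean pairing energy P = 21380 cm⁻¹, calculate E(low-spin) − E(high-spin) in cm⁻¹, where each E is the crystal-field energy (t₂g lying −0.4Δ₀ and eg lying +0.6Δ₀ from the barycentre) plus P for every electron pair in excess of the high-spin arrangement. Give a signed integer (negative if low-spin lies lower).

Ligand charges: 4×(-1) from CN⁻ and 1×(+0) from bipy sum to -4; with overall charge -2, Fe is +2.
Fe is in group 8, so Fe²⁺ is d⁶ (8 − 2 = 6).
High-spin: t₂g⁴ eg², CFSE = -0.4Δ₀ = -12150 cm⁻¹.
Low-spin t₂g⁶ eg⁰ gives -2.4Δ₀ = -72900 cm⁻¹, but forming 2 extra pairs costs 2P = 42760 cm⁻¹, so E(LS) = -72900 + 42760 = -30140 cm⁻¹.
Thus E(LS) − E(HS) = -17990 cm⁻¹.

-17990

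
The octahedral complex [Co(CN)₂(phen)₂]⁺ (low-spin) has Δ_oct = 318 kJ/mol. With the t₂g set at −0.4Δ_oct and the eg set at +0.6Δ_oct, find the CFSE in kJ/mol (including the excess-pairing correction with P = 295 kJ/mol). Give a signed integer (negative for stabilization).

-173

Ligand charges: 2×(-1) from CN⁻ and 2×(+0) from phen sum to -2; with overall charge +1, Co is +3.
Co sits in group 9; removing 3 electrons leaves Co³⁺ with 9 − 3 = 6 d electrons.
The d⁶ electrons fill as t₂g⁶ eg⁰.
Orbital CFSE = 6(-0.4) + 0(0.6) = -2.4Δ_oct = -2.4 × 318 = -763 kJ/mol.
Pairing penalty: 3 pairs vs 1 in the high-spin reference → 2 extra × P = 590 kJ/mol.
Overall CFSE = -763 + 590 = -173 kJ/mol.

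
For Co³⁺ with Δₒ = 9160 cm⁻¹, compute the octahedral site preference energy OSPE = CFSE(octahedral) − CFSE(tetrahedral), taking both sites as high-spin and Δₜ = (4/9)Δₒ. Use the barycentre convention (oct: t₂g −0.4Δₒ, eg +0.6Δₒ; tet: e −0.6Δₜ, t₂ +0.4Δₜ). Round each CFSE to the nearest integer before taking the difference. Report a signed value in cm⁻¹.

Co is in group 9, so Co³⁺ is d⁶ (9 − 3 = 6).
Octahedral (high-spin): t₂g⁴ eg², CFSE = 4(−0.4) + 2(+0.6) = -0.4Δₒ = -0.4 × 9160 = -3664 cm⁻¹.
In a tetrahedral site the filling is e³ t₂³: CFSE(tet) = -0.6Δₜ = -0.6 × (4/9)(9160) = -2443 cm⁻¹.
Subtracting, OSPE = -3664 − (-2443) = -1221 cm⁻¹.

-1221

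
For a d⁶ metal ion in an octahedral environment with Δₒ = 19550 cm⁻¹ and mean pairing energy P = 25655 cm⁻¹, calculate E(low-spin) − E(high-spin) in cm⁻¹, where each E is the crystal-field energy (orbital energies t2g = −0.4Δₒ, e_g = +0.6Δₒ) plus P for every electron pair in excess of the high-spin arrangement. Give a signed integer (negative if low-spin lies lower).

12210

High-spin: t2g^4 e_g^2, CFSE = -0.4Δₒ = -7820 cm⁻¹.
Low-spin: t2g^6 e_g^0, orbital CFSE = -2.4Δₒ = -46920 cm⁻¹; plus 2 excess pairs × P = +51310 cm⁻¹; total 4390 cm⁻¹.
Thus E(LS) − E(HS) = 12210 cm⁻¹.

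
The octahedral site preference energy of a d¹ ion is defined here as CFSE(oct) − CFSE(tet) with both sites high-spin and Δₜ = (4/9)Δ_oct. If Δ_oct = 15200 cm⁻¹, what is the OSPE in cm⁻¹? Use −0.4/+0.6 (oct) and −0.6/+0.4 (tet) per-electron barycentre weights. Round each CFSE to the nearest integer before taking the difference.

Octahedral (high-spin): t₂g¹ eg⁰, CFSE = 1(−0.4) + 0(+0.6) = -0.4Δ_oct = -0.4 × 15200 = -6080 cm⁻¹.
Tetrahedral: e¹ t₂⁰, CFSE = 1(−0.6) + 0(+0.4) = -0.6Δₜ = -0.6 × (4/9) × 15200 = -4053 cm⁻¹.
Subtracting, OSPE = -6080 − (-4053) = -2027 cm⁻¹.

-2027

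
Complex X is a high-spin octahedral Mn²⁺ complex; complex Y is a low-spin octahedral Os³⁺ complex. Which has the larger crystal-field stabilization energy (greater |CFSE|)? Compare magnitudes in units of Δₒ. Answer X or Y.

Y

X: Mn sits in group 7; removing 2 electrons leaves Mn²⁺ with 7 − 2 = 5 d electrons; t₂g³ eg², CFSE = 0.0Δₒ.
Y: Os is in group 8, so Os³⁺ is d⁵ (8 − 3 = 5); t₂g⁵ eg⁰, CFSE = -2.0Δₒ.
So Y has the larger |CFSE|.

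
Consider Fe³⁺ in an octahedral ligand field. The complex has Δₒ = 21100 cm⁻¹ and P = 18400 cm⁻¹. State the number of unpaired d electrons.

1

Fe is in group 8, so Fe³⁺ is d⁵ (8 − 3 = 5).
Since Δₒ = 21100 cm⁻¹ > P = 18400 cm⁻¹, the complex adopts the low-spin configuration.
That gives t₂g⁵ eg⁰.
Unpaired electrons: 1.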